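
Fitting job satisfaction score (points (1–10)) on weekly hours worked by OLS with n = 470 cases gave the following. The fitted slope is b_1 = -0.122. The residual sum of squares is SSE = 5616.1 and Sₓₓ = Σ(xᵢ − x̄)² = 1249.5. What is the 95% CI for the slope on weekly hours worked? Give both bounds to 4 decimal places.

MSE = SSE/(n − 2) = 5616.1/468 = 12.0002.
SE(b_1) = √(MSE/Sₓₓ) = √(12.0002/1249.5) = 0.0980001.
df = n − 2 = 468.
t* = t_{0.025, 468} = 1.965046.
Margin = t* × SE = 1.965046 × 0.0980001 = 0.192575.
CI: -0.122 ± 0.192575 → (-0.3146, 0.0706).
With 95% confidence, each one-unit increase in weekly hours worked is associated with a change of between -0.3146 and 0.0706 points (1–10) in job satisfaction score.

(-0.3146, 0.0706)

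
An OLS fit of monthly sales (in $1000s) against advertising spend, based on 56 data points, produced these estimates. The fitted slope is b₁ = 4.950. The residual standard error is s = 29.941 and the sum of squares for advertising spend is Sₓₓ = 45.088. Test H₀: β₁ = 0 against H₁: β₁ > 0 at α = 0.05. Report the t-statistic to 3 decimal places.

SE(b₁) = s/√Sₓₓ = 29.941/√45.088 = 4.45898.
t = 4.950 / 4.45898 = 1.110.
df = n − 2 = 54.
One-sided p ≈ 0.1359, which is ≥ 0.05, so fail to reject H₀.
The data do not give significant evidence that the true slope on advertising spend is positive.

t = 1.110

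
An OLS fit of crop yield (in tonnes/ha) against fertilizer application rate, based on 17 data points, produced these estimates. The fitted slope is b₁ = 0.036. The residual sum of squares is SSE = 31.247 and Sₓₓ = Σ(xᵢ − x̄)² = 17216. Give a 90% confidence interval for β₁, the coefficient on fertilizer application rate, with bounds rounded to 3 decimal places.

MSE = SSE/(n − 2) = 31.247/15 = 2.08313.
SE(b₁) = √(MSE/Sₓₓ) = √(2.08313/17216) = 0.011.
df = n − 2 = 15.
t* = t_{0.05, 15} = 1.75305.
Margin = t* × SE = 1.75305 × 0.011 = 0.01928.
CI: 0.036 ± 0.01928 → (0.017, 0.055).
With 90% confidence, each one-unit increase in fertilizer application rate is associated with a change of between 0.017 and 0.055 tonnes/ha in crop yield.

(0.017, 0.055)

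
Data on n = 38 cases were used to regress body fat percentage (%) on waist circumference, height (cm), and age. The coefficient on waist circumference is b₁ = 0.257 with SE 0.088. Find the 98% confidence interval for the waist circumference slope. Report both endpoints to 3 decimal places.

(0.042, 0.472)

df = n − k − 1 = 38 − 3 − 1 = 34.
t* = t_{0.01, 34} = 2.44115.
Margin = t* × SE = 2.44115 × 0.088 = 0.21482.
CI: 0.257 ± 0.21482 → (0.042, 0.472).
With 98% confidence, each one-unit increase in waist circumference is associated with a change of between 0.042 and 0.472 % in body fat percentage, holding the other predictors fixed.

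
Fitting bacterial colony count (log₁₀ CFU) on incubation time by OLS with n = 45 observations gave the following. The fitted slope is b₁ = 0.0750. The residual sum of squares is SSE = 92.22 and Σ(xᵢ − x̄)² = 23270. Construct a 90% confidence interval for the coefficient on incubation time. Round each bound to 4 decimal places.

(0.0589, 0.0911)

MSE = SSE/(n − 2) = 92.22/43 = 2.14465.
SE(b₁) = √(MSE/Sₓₓ) = √(2.14465/23270) = 0.0096002.
df = n − 2 = 43.
t* = t_{0.05, 43} = 1.681071.
Margin = t* × SE = 1.681071 × 0.0096002 = 0.016139.
CI: 0.0750 ± 0.016139 → (0.0589, 0.0911).
With 90% confidence, each one-unit increase in incubation time is associated with a change of between 0.0589 and 0.0911 log₁₀ CFU in bacterial colony count.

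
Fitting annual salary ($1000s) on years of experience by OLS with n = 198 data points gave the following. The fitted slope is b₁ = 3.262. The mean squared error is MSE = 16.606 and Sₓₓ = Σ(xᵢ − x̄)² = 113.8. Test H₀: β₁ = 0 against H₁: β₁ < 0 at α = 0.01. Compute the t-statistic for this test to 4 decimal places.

SE(b₁) = √(MSE/Sₓₓ) = √(16.606/113.8) = 0.381998.
t = 3.262 / 0.381998 = 8.5393.
df = n − 2 = 196.
One-sided p ≈ 1.0000, which is ≥ 0.01, so fail to reject H₀.
The data do not give significant evidence that the true slope on years of experience is negative.

t = 8.5393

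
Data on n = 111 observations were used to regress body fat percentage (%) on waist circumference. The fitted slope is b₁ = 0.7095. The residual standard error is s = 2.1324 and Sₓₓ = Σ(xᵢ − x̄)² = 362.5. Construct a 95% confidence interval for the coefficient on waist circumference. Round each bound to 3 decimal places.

(0.488, 0.931)

SE(b₁) = s/√Sₓₓ = 2.1324/√362.5 = 0.111999.
df = n − 2 = 109.
t* = t_{0.025, 109} = 1.981967.
Margin = t* × SE = 1.981967 × 0.111999 = 0.22198.
CI: 0.7095 ± 0.22198 → (0.488, 0.931).
With 95% confidence, each one-unit increase in waist circumference is associated with a change of between 0.488 and 0.931 % in body fat percentage.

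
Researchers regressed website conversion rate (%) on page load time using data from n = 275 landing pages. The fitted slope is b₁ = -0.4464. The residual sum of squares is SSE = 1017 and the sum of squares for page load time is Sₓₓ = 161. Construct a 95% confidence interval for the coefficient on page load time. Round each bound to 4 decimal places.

MSE = SSE/(n − 2) = 1017/273 = 3.72527.
SE(b₁) = √(MSE/Sₓₓ) = √(3.72527/161) = 0.152113.
df = n − 2 = 273.
t* = t_{0.025, 273} = 1.968692.
Margin = t* × SE = 1.968692 × 0.152113 = 0.299464.
CI: -0.4464 ± 0.299464 → (-0.7459, -0.1469).
With 95% confidence, each one-unit increase in page load time is associated with a change of between -0.7459 and -0.1469 % in website conversion rate.

(-0.7459, -0.1469)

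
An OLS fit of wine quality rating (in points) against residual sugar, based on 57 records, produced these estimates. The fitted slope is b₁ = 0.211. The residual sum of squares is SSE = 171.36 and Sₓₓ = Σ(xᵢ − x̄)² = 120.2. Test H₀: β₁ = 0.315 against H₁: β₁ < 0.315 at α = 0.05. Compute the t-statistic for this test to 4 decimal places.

t = -0.6460

MSE = SSE/(n − 2) = 171.36/55 = 3.11564.
SE(b₁) = √(MSE/Sₓₓ) = √(3.11564/120.2) = 0.160998.
t = (0.211 − 0.315) / 0.160998 = -0.6460.
df = n − 2 = 55.
One-sided p ≈ 0.2605, which is ≥ 0.05, so fail to reject H₀.
The data do not give significant evidence that the true slope on residual sugar is below 0.315 points per unit.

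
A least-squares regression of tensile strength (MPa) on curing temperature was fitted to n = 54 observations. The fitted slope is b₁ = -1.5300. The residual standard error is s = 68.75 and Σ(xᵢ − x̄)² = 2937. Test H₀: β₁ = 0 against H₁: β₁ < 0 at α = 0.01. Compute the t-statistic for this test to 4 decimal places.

t = -1.2061

SE(b₁) = s/√Sₓₓ = 68.75/√2937 = 1.26859.
t = -1.5300 / 1.26859 = -1.2061.
df = n − 2 = 52.
One-sided p ≈ 0.1166, which is ≥ 0.01, so fail to reject H₀.
The data do not give significant evidence that the true slope on curing temperature is negative.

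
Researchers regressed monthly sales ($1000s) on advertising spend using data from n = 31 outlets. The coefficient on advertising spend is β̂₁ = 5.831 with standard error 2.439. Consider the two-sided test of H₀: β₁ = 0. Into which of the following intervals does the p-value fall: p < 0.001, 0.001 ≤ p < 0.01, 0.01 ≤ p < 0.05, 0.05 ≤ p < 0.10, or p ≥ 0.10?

0.01 ≤ p < 0.05

t = 5.831 / 2.439 = 2.391.
df = n − 2 = 31 − 2 = 29.
Two-sided p = 2·P(T_{29} > |t|) ≈ 0.0235.
So 0.01 ≤ p < 0.05.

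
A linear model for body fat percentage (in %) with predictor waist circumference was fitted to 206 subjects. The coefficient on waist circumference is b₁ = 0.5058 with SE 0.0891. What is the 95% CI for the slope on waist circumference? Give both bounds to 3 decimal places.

(0.330, 0.681)

df = n − 2 = 206 − 2 = 204.
t* = t_{0.025, 204} = 1.971661.
Margin = t* × SE = 1.971661 × 0.0891 = 0.17567.
CI: 0.5058 ± 0.17567 → (0.330, 0.681).
With 95% confidence, each one-unit increase in waist circumference is associated with a change of between 0.330 and 0.681 % in body fat percentage.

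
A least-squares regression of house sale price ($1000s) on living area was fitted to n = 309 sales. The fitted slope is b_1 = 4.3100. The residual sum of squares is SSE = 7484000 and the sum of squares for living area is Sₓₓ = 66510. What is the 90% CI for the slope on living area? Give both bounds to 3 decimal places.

MSE = SSE/(n − 2) = 7484000/307 = 24377.9.
SE(b_1) = √(MSE/Sₓₓ) = √(24377.9/66510) = 0.605416.
df = n − 2 = 307.
t* = t_{0.05, 307} = 1.649832.
Margin = t* × SE = 1.649832 × 0.605416 = 0.99884.
CI: 4.3100 ± 0.99884 → (3.311, 5.309).
With 90% confidence, each one-unit increase in living area is associated with a change of between 3.311 and 5.309 $1000s in house sale price.

(3.311, 5.309)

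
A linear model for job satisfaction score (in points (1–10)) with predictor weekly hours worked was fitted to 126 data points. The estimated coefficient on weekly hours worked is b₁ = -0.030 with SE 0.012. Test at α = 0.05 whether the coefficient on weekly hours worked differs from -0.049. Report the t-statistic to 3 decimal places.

t = 1.583

H₀: β₁ = -0.049 vs H₁: β₁ ≠ -0.049.
t = (b₁ − β₁⁰)/SE = (-0.030 − (-0.049)) / 0.012 = 1.583.
df = n − 2 = 126 − 2 = 124.
Two-sided p ≈ 0.1159, which is ≥ 0.05, so fail to reject H₀.
The data are consistent with a true slope of -0.049 points (1–10) per unit of weekly hours worked.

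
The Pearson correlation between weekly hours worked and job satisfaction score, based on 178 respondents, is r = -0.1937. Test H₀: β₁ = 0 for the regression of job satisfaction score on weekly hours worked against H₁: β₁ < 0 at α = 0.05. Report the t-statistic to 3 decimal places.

t = -2.619

t = r·√(n − 2)/√(1 − r²) = -0.1937·√176/√0.96248 = -2.619.
df = n − 2 = 176.
One-sided p ≈ 0.0048, which is < 0.05, so reject H₀.
There is evidence of a linear association between weekly hours worked and job satisfaction score.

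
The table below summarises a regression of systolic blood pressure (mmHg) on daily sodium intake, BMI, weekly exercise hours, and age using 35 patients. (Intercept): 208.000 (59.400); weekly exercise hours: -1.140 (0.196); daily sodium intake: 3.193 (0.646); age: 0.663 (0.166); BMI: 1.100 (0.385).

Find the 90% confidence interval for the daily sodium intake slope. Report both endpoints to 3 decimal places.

Read off: b = 3.193, SE = 0.646 for daily sodium intake.
df = n − k − 1 = 35 − 4 − 1 = 30.
t* = t_{0.05, 30} = 1.697261.
Margin = t* × SE = 1.697261 × 0.646 = 1.09643.
CI: 3.193 ± 1.09643 → (2.097, 4.289).

(2.097, 4.289)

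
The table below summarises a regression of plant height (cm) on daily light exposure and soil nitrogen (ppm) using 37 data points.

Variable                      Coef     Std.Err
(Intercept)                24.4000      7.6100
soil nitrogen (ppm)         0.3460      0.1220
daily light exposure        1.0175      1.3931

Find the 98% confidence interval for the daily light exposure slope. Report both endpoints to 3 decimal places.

Read off: b = 1.0175, SE = 1.3931 for daily light exposure.
df = n − k − 1 = 37 − 2 − 1 = 34.
t* = t_{0.01, 34} = 2.44115.
Margin = t* × SE = 2.44115 × 1.3931 = 3.40077.
CI: 1.0175 ± 3.40077 → (-2.383, 4.418).

(-2.383, 4.418)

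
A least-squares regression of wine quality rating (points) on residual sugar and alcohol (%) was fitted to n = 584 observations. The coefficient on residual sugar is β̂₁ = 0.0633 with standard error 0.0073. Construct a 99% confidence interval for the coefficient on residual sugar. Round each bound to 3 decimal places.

(0.044, 0.082)

df = n − k − 1 = 584 − 2 − 1 = 581.
t* = t_{0.005, 581} = 2.584318.
Margin = t* × SE = 2.584318 × 0.0073 = 0.01887.
CI: 0.0633 ± 0.01887 → (0.044, 0.082).
With 99% confidence, each one-unit increase in residual sugar is associated with a change of between 0.044 and 0.082 points in wine quality rating, holding the other predictors fixed.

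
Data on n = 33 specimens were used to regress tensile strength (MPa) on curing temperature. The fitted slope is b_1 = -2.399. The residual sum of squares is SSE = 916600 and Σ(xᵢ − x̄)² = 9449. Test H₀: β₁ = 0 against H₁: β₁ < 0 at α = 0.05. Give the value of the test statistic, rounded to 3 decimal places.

t = -1.356

MSE = SSE/(n − 2) = 916600/31 = 29567.7.
SE(b_1) = √(MSE/Sₓₓ) = √(29567.7/9449) = 1.76895.
t = -2.399 / 1.76895 = -1.356.
df = n − 2 = 31.
One-sided p ≈ 0.0924, which is ≥ 0.05, so fail to reject H₀.
The data do not give significant evidence that the true slope on curing temperature is negative.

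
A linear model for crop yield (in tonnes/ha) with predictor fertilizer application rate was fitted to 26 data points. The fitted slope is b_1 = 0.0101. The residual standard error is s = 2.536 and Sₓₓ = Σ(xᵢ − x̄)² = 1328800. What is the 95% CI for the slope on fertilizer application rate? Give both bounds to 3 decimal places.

SE(b_1) = s/√Sₓₓ = 2.536/√1328800 = 0.00219998.
df = n − 2 = 24.
t* = t_{0.025, 24} = 2.063899.
Margin = t* × SE = 2.063899 × 0.00219998 = 0.00454.
CI: 0.0101 ± 0.00454 → (0.006, 0.015).
With 95% confidence, each one-unit increase in fertilizer application rate is associated with a change of between 0.006 and 0.015 tonnes/ha in crop yield.

(0.006, 0.015)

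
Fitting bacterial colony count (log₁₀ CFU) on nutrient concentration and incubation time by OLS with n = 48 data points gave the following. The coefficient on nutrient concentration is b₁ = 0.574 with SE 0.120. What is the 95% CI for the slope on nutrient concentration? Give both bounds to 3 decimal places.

(0.332, 0.816)

df = n − k − 1 = 48 − 2 − 1 = 45.
t* = t_{0.025, 45} = 2.014103.
Margin = t* × SE = 2.014103 × 0.120 = 0.24169.
CI: 0.574 ± 0.24169 → (0.332, 0.816).
With 95% confidence, each one-unit increase in nutrient concentration is associated with a change of between 0.332 and 0.816 log₁₀ CFU in bacterial colony count, holding the other predictors fixed.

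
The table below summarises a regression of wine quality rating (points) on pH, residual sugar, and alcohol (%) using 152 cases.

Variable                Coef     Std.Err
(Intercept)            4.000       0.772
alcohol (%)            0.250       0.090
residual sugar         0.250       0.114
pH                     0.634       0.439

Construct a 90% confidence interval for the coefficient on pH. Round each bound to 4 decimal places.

(-0.0926, 1.3606)

Read off: b = 0.634, SE = 0.439 for pH.
df = n − k − 1 = 152 − 3 − 1 = 148.
t* = t_{0.05, 148} = 1.655215.
Margin = t* × SE = 1.655215 × 0.439 = 0.726639.
CI: 0.634 ± 0.726639 → (-0.0926, 1.3606).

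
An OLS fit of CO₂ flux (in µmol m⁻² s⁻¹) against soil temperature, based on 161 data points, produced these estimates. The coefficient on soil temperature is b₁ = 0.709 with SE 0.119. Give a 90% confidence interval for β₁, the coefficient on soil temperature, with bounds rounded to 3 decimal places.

(0.512, 0.906)

df = n − 2 = 161 − 2 = 159.
t* = t_{0.05, 159} = 1.654494.
Margin = t* × SE = 1.654494 × 0.119 = 0.19688.
CI: 0.709 ± 0.19688 → (0.512, 0.906).
With 90% confidence, each one-unit increase in soil temperature is associated with a change of between 0.512 and 0.906 µmol m⁻² s⁻¹ in CO₂ flux.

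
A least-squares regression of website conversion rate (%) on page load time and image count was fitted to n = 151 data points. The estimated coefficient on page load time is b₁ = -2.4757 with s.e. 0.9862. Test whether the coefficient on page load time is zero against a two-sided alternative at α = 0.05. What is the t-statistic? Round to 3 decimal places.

H₀: β₁ = 0 vs H₁: β₁ ≠ 0.
t = (b₁ − β₁⁰)/SE = -2.4757 / 0.9862 = -2.510.
df = n − k − 1 = 151 − 2 − 1 = 148.
Two-sided p ≈ 0.0131, which is < 0.05, so reject H₀.
There is evidence that page load time is associated with website conversion rate, holding the other predictors fixed.

t = -2.510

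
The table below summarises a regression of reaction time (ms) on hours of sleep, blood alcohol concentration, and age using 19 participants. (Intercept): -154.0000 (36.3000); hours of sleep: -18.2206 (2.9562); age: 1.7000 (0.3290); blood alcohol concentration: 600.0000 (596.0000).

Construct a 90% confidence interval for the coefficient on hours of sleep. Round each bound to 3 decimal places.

(-23.403, -13.038)

Read off: b = -18.2206, SE = 2.9562 for hours of sleep.
df = n − k − 1 = 19 − 3 − 1 = 15.
t* = t_{0.05, 15} = 1.75305.
Margin = t* × SE = 1.75305 × 2.9562 = 5.18237.
CI: -18.2206 ± 5.18237 → (-23.403, -13.038).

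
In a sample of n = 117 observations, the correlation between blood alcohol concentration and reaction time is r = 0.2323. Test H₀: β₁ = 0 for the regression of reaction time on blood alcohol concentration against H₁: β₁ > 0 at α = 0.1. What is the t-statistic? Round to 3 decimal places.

t = r·√(n − 2)/√(1 − r²) = 0.2323·√115/√0.946037 = 2.561.
df = n − 2 = 115.
One-sided p ≈ 0.0059, which is < 0.1, so reject H₀.
There is evidence of a linear association between blood alcohol concentration and reaction time.

t = 2.561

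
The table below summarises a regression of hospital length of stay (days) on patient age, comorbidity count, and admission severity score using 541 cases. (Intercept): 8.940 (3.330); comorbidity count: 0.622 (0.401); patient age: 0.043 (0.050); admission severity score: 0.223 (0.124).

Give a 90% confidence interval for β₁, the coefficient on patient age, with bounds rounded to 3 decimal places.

Read off: b = 0.043, SE = 0.050 for patient age.
df = n − k − 1 = 541 − 3 − 1 = 537.
t* = t_{0.05, 537} = 1.647696.
Margin = t* × SE = 1.647696 × 0.050 = 0.08238.
CI: 0.043 ± 0.08238 → (-0.039, 0.125).

(-0.039, 0.125)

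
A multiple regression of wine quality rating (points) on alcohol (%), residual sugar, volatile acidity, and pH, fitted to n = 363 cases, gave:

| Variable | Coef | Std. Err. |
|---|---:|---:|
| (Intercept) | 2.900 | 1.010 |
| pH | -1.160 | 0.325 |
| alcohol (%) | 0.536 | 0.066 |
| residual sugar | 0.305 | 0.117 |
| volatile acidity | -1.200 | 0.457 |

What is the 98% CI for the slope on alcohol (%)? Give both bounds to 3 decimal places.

Read off: b = 0.536, SE = 0.066 for alcohol (%).
df = n − k − 1 = 363 − 4 − 1 = 358.
t* = t_{0.01, 358} = 2.336809.
Margin = t* × SE = 2.336809 × 0.066 = 0.15423.
CI: 0.536 ± 0.15423 → (0.382, 0.690).

(0.382, 0.690)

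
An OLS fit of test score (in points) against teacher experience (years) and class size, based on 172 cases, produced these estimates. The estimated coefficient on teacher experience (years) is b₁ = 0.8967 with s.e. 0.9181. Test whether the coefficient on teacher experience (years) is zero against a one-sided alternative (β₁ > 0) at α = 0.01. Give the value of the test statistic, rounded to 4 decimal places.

H₀: β₁ = 0 vs H₁: β₁ > 0.
t = (b₁ − β₁⁰)/SE = 0.8967 / 0.9181 = 0.9767.
df = n − k − 1 = 172 − 2 − 1 = 169.
One-sided p ≈ 0.1651, which is ≥ 0.01, so fail to reject H₀.
The data do not give significant evidence that the true slope on teacher experience (years) is positive, holding the other predictors fixed.

t = 0.9767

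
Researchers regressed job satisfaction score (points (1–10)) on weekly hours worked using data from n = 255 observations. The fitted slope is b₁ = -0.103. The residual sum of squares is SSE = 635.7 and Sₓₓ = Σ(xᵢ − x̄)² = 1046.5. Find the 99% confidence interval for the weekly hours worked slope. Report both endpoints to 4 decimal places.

MSE = SSE/(n − 2) = 635.7/253 = 2.51265.
SE(b₁) = √(MSE/Sₓₓ) = √(2.51265/1046.5) = 0.049.
df = n − 2 = 253.
t* = t_{0.005, 253} = 2.595401.
Margin = t* × SE = 2.595401 × 0.049 = 0.127175.
CI: -0.103 ± 0.127175 → (-0.2302, 0.0242).
With 99% confidence, each one-unit increase in weekly hours worked is associated with a change of between -0.2302 and 0.0242 points (1–10) in job satisfaction score.

(-0.2302, 0.0242)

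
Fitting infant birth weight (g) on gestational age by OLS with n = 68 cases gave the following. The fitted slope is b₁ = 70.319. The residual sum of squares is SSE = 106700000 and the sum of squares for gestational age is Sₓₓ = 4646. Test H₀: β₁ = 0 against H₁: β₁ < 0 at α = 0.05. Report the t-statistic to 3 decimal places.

t = 3.770

MSE = SSE/(n − 2) = 106700000/66 = 1.61667e+06.
SE(b₁) = √(MSE/Sₓₓ) = √(1.61667e+06/4646) = 18.6539.
t = 70.319 / 18.6539 = 3.770.
df = n − 2 = 66.
One-sided p ≈ 0.9998, which is ≥ 0.05, so fail to reject H₀.
The data do not give significant evidence that the true slope on gestational age is negative.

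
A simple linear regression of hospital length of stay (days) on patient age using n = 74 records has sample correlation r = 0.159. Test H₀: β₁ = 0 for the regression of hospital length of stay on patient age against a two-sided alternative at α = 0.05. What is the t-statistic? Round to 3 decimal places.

t = r·√(n − 2)/√(1 − r²) = 0.159·√72/√0.974719 = 1.367.
df = n − 2 = 72.
Two-sided p ≈ 0.1760, which is ≥ 0.05, so fail to reject H₀.
The data do not give significant evidence of a linear association between patient age and hospital length of stay.

t = 1.367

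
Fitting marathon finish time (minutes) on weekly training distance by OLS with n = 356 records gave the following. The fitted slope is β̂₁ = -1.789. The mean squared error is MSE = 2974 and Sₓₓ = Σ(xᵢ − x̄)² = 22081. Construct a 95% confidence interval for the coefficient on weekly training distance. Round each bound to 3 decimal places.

(-2.511, -1.067)

SE(β̂₁) = √(MSE/Sₓₓ) = √(2974/22081) = 0.366996.
df = n − 2 = 354.
t* = t_{0.025, 354} = 1.966688.
Margin = t* × SE = 1.966688 × 0.366996 = 0.72177.
CI: -1.789 ± 0.72177 → (-2.511, -1.067).
With 95% confidence, each one-unit increase in weekly training distance is associated with a change of between -2.511 and -1.067 minutes in marathon finish time.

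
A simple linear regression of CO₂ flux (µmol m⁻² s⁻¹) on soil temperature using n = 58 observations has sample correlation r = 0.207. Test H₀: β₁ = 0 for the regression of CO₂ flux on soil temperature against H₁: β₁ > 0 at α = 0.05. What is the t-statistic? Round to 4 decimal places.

t = 1.5833

t = r·√(n − 2)/√(1 − r²) = 0.207·√56/√0.957151 = 1.5833.
df = n − 2 = 56.
One-sided p ≈ 0.0595, which is ≥ 0.05, so fail to reject H₀.
The data do not give significant evidence of a linear association between soil temperature and CO₂ flux.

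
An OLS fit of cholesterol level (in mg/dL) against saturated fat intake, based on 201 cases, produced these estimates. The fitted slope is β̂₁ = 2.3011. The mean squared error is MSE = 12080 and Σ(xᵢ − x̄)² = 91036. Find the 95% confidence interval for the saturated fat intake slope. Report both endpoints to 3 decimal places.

SE(β̂₁) = √(MSE/Sₓₓ) = √(12080/91036) = 0.364273.
df = n − 2 = 199.
t* = t_{0.025, 199} = 1.971957.
Margin = t* × SE = 1.971957 × 0.364273 = 0.71833.
CI: 2.3011 ± 0.71833 → (1.583, 3.019).
With 95% confidence, each one-unit increase in saturated fat intake is associated with a change of between 1.583 and 3.019 mg/dL in cholesterol level.

(1.583, 3.019)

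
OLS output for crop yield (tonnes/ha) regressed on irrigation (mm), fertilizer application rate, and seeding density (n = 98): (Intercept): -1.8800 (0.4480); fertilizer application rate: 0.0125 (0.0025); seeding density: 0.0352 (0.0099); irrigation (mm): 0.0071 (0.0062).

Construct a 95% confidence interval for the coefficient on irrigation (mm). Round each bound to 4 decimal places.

Read off: b = 0.0071, SE = 0.0062 for irrigation (mm).
df = n − k − 1 = 98 − 3 − 1 = 94.
t* = t_{0.025, 94} = 1.985523.
Margin = t* × SE = 1.985523 × 0.0062 = 0.012310.
CI: 0.0071 ± 0.012310 → (-0.0052, 0.0194).

(-0.0052, 0.0194)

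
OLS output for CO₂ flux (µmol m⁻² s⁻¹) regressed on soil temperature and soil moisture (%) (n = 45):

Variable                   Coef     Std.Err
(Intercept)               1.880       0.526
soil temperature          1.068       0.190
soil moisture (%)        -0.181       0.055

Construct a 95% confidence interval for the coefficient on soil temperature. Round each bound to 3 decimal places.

Read off: b = 1.068, SE = 0.190 for soil temperature.
df = n − k − 1 = 45 − 2 − 1 = 42.
t* = t_{0.025, 42} = 2.018082.
Margin = t* × SE = 2.018082 × 0.190 = 0.38344.
CI: 1.068 ± 0.38344 → (0.685, 1.451).

(0.685, 1.451)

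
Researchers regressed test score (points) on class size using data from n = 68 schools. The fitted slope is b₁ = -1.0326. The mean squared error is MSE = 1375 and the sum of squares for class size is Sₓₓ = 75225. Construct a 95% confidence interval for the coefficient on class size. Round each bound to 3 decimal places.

(-1.303, -0.763)

SE(b₁) = √(MSE/Sₓₓ) = √(1375/75225) = 0.135198.
df = n − 2 = 66.
t* = t_{0.025, 66} = 1.996564.
Margin = t* × SE = 1.996564 × 0.135198 = 0.26993.
CI: -1.0326 ± 0.26993 → (-1.303, -0.763).
With 95% confidence, each one-unit increase in class size is associated with a change of between -1.303 and -0.763 points in test score.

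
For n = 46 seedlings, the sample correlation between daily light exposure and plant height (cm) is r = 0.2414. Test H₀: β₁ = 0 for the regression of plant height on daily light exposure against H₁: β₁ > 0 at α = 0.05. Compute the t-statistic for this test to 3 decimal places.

t = r·√(n − 2)/√(1 − r²) = 0.2414·√44/√0.941726 = 1.650.
df = n − 2 = 44.
One-sided p ≈ 0.0530, which is ≥ 0.05, so fail to reject H₀.
The data do not give significant evidence of a linear association between daily light exposure and plant height.

t = 1.650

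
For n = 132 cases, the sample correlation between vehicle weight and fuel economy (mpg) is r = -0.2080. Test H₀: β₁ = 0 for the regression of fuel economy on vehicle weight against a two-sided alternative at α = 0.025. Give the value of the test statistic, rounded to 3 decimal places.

t = -2.425

t = r·√(n − 2)/√(1 − r²) = -0.2080·√130/√0.956736 = -2.425.
df = n − 2 = 130.
Two-sided p ≈ 0.0167, which is < 0.025, so reject H₀.
There is evidence of a linear association between vehicle weight and fuel economy.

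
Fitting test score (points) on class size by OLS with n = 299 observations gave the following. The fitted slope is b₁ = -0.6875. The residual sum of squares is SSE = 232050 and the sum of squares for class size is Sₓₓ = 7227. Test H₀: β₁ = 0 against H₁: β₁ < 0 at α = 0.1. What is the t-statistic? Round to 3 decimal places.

t = -2.091

MSE = SSE/(n − 2) = 232050/297 = 781.313.
SE(b₁) = √(MSE/Sₓₓ) = √(781.313/7227) = 0.328801.
t = -0.6875 / 0.328801 = -2.091.
df = n − 2 = 297.
One-sided p ≈ 0.0187, which is < 0.1, so reject H₀.
There is evidence that the true slope on class size is negative.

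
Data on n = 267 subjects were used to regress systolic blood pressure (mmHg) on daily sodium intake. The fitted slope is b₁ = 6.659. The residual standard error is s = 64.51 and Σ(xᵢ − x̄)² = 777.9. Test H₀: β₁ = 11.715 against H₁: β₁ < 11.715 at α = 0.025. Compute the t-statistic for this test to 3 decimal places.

t = -2.186

SE(b₁) = s/√Sₓₓ = 64.51/√777.9 = 2.31294.
t = (6.659 − 11.715) / 2.31294 = -2.186.
df = n − 2 = 265.
One-sided p ≈ 0.0148, which is < 0.025, so reject H₀.
There is evidence that the true slope on daily sodium intake is below 11.715 mmHg per unit.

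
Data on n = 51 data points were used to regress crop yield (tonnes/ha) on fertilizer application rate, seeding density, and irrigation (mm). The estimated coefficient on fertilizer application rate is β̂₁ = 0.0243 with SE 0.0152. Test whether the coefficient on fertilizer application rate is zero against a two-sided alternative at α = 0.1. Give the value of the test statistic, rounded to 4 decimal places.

t = 1.5987

H₀: β₁ = 0 vs H₁: β₁ ≠ 0.
t = (β̂₁ − β₁⁰)/SE = 0.0243 / 0.0152 = 1.5987.
df = n − k − 1 = 51 − 3 − 1 = 47.
Two-sided p ≈ 0.1166, which is ≥ 0.1, so fail to reject H₀.
The data do not give significant evidence of an association between fertilizer application rate and crop yield, after adjusting for the other predictors.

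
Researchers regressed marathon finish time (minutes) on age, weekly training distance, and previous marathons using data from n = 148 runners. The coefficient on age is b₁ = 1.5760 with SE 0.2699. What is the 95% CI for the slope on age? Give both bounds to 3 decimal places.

(1.043, 2.109)

df = n − k − 1 = 148 − 3 − 1 = 144.
t* = t_{0.025, 144} = 1.976575.
Margin = t* × SE = 1.976575 × 0.2699 = 0.53348.
CI: 1.5760 ± 0.53348 → (1.043, 2.109).
With 95% confidence, each one-unit increase in age is associated with a change of between 1.043 and 2.109 minutes in marathon finish time, holding the other predictors fixed.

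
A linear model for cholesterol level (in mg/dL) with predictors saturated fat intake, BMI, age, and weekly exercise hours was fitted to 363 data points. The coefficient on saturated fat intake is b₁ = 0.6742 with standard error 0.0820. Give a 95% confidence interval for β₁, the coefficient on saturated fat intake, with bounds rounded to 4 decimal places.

(0.5129, 0.8355)

df = n − k − 1 = 363 − 4 − 1 = 358.
t* = t_{0.025, 358} = 1.966613.
Margin = t* × SE = 1.966613 × 0.0820 = 0.161262.
CI: 0.6742 ± 0.161262 → (0.5129, 0.8355).
With 95% confidence, each one-unit increase in saturated fat intake is associated with a change of between 0.5129 and 0.8355 mg/dL in cholesterol level, holding the other predictors fixed.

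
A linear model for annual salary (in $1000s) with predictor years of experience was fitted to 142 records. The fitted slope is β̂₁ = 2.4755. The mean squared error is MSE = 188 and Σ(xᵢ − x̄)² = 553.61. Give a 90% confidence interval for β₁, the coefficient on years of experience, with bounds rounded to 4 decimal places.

SE(β̂₁) = √(MSE/Sₓₓ) = √(188/553.61) = 0.582743.
df = n − 2 = 140.
t* = t_{0.05, 140} = 1.655811.
Margin = t* × SE = 1.655811 × 0.582743 = 0.964912.
CI: 2.4755 ± 0.964912 → (1.5106, 3.4404).
With 90% confidence, each one-unit increase in years of experience is associated with a change of between 1.5106 and 3.4404 $1000s in annual salary.

(1.5106, 3.4404)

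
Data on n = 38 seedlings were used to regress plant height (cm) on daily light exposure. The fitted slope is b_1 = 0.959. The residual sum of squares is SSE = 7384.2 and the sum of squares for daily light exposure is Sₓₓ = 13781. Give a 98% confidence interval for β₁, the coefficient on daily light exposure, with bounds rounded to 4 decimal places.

MSE = SSE/(n − 2) = 7384.2/36 = 205.117.
SE(b_1) = √(MSE/Sₓₓ) = √(205.117/13781) = 0.122.
df = n − 2 = 36.
t* = t_{0.01, 36} = 2.434494.
Margin = t* × SE = 2.434494 × 0.122 = 0.297008.
CI: 0.959 ± 0.297008 → (0.6620, 1.2560).
With 98% confidence, each one-unit increase in daily light exposure is associated with a change of between 0.6620 and 1.2560 cm in plant height.

(0.6620, 1.2560)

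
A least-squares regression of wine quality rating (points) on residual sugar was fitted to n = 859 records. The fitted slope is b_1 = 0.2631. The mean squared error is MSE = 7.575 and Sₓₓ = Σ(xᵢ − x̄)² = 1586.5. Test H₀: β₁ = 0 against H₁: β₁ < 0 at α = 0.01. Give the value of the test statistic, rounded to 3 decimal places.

SE(b_1) = √(MSE/Sₓₓ) = √(7.575/1586.5) = 0.0690989.
t = 0.2631 / 0.0690989 = 3.808.
df = n − 2 = 857.
One-sided p ≈ 0.9999, which is ≥ 0.01, so fail to reject H₀.
The data do not give significant evidence that the true slope on residual sugar is negative.

t = 3.808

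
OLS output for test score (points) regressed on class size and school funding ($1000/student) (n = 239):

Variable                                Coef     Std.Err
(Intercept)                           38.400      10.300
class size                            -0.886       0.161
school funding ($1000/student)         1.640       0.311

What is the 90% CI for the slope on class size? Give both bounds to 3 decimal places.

(-1.152, -0.620)

Read off: b = -0.886, SE = 0.161 for class size.
df = n − k − 1 = 239 − 2 − 1 = 236.
t* = t_{0.05, 236} = 1.651336.
Margin = t* × SE = 1.651336 × 0.161 = 0.26587.
CI: -0.886 ± 0.26587 → (-1.152, -0.620).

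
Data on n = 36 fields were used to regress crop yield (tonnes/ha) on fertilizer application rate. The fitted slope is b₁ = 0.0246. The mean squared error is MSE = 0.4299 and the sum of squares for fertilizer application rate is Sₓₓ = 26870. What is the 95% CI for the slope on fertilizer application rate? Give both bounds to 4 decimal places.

(0.0165, 0.0327)

SE(b₁) = √(MSE/Sₓₓ) = √(0.4299/26870) = 0.00399991.
df = n − 2 = 34.
t* = t_{0.025, 34} = 2.032245.
Margin = t* × SE = 2.032245 × 0.00399991 = 0.008129.
CI: 0.0246 ± 0.008129 → (0.0165, 0.0327).
With 95% confidence, each one-unit increase in fertilizer application rate is associated with a change of between 0.0165 and 0.0327 tonnes/ha in crop yield.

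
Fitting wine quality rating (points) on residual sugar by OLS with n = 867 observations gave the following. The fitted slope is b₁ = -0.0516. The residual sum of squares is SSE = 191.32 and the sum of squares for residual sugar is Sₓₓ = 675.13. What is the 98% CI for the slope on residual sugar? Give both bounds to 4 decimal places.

MSE = SSE/(n − 2) = 191.32/865 = 0.221179.
SE(b₁) = √(MSE/Sₓₓ) = √(0.221179/675.13) = 0.0181.
df = n − 2 = 865.
t* = t_{0.01, 865} = 2.330667.
Margin = t* × SE = 2.330667 × 0.0181 = 0.042185.
CI: -0.0516 ± 0.042185 → (-0.0938, -0.0094).
With 98% confidence, each one-unit increase in residual sugar is associated with a change of between -0.0938 and -0.0094 points in wine quality rating.

(-0.0938, -0.0094)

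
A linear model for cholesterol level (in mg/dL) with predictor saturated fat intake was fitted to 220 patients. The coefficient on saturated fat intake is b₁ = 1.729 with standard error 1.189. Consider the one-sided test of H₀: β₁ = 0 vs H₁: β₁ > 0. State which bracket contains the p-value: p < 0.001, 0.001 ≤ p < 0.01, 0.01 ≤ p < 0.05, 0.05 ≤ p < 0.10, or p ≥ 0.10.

t = 1.729 / 1.189 = 1.454.
df = n − 2 = 220 − 2 = 218.
One-sided p = P(T_{218} > t) ≈ 0.0737.
So 0.05 ≤ p < 0.10.

0.05 ≤ p < 0.10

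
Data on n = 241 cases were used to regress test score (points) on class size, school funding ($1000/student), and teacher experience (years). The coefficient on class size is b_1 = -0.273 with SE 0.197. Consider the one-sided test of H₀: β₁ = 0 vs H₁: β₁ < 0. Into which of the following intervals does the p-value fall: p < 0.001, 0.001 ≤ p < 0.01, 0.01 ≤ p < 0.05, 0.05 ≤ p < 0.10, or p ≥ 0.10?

0.05 ≤ p < 0.10

t = -0.273 / 0.197 = -1.386.
df = n − k − 1 = 241 − 3 − 1 = 237.
One-sided p = P(T_{237} < t) ≈ 0.0836.
So 0.05 ≤ p < 0.10.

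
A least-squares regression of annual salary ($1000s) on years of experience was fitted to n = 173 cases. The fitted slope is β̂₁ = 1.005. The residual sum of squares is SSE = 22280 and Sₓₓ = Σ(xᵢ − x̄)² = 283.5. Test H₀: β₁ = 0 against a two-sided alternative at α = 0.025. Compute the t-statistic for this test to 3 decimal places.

MSE = SSE/(n − 2) = 22280/171 = 130.292.
SE(β̂₁) = √(MSE/Sₓₓ) = √(130.292/283.5) = 0.677927.
t = 1.005 / 0.677927 = 1.482.
df = n − 2 = 171.
Two-sided p ≈ 0.1401, which is ≥ 0.025, so fail to reject H₀.
The data do not give significant evidence of an association between years of experience and annual salary.

t = 1.482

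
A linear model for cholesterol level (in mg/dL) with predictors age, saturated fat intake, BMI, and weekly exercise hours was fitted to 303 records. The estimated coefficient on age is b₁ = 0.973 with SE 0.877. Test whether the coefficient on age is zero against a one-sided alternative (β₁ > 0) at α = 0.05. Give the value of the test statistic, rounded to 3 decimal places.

t = 1.109

H₀: β₁ = 0 vs H₁: β₁ > 0.
t = (b₁ − β₁⁰)/SE = 0.973 / 0.877 = 1.109.
df = n − k − 1 = 303 − 4 − 1 = 298.
One-sided p ≈ 0.1341, which is ≥ 0.05, so fail to reject H₀.
The data do not give significant evidence that the true slope on age is positive, holding the other predictors fixed.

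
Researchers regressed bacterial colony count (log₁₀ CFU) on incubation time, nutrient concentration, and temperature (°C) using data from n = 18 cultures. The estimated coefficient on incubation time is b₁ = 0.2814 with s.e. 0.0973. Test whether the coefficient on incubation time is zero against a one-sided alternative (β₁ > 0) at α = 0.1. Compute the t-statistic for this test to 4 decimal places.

H₀: β₁ = 0 vs H₁: β₁ > 0.
t = (b₁ − β₁⁰)/SE = 0.2814 / 0.0973 = 2.8921.
df = n − k − 1 = 18 − 3 − 1 = 14.
One-sided p ≈ 0.0059, which is < 0.1, so reject H₀.
There is evidence that the true slope on incubation time is positive, holding the other predictors fixed.

t = 2.8921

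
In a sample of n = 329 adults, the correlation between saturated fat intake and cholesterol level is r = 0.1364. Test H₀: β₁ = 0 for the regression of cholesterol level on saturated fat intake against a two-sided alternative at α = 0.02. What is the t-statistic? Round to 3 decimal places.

t = r·√(n − 2)/√(1 − r²) = 0.1364·√327/√0.981395 = 2.490.
df = n − 2 = 327.
Two-sided p ≈ 0.0133, which is < 0.02, so reject H₀.
There is evidence of a linear association between saturated fat intake and cholesterol level.

t = 2.490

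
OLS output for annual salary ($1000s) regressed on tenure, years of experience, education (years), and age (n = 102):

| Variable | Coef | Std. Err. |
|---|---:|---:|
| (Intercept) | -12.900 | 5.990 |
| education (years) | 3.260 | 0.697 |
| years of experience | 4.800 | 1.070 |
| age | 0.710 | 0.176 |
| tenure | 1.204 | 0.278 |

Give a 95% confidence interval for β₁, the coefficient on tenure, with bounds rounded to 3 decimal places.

(0.652, 1.756)

Read off: b = 1.204, SE = 0.278 for tenure.
df = n − k − 1 = 102 − 4 − 1 = 97.
t* = t_{0.025, 97} = 1.984723.
Margin = t* × SE = 1.984723 × 0.278 = 0.55175.
CI: 1.204 ± 0.55175 → (0.652, 1.756).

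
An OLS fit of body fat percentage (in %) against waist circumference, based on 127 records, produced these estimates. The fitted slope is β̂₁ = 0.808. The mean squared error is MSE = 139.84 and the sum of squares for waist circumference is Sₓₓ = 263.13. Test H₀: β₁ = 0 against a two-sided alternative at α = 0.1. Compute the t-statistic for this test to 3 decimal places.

t = 1.108

SE(β̂₁) = √(MSE/Sₓₓ) = √(139.84/263.13) = 0.729005.
t = 0.808 / 0.729005 = 1.108.
df = n − 2 = 125.
Two-sided p ≈ 0.2698, which is ≥ 0.1, so fail to reject H₀.
The data do not give significant evidence of an association between waist circumference and body fat percentage.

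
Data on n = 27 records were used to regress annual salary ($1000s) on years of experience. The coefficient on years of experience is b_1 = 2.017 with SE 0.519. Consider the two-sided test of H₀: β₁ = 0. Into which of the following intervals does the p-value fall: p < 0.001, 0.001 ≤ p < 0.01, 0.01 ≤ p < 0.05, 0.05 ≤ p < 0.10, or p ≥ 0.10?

t = 2.017 / 0.519 = 3.886.
df = n − 2 = 27 − 2 = 25.
Two-sided p = 2·P(T_{25} > |t|) ≈ 0.0007.
So p < 0.001.

p < 0.001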